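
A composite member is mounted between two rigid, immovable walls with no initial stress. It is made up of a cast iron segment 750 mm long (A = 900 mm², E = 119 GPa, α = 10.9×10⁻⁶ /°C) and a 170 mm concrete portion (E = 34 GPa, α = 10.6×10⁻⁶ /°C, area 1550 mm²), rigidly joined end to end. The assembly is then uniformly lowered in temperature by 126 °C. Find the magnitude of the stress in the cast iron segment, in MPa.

If the supports were absent, the total length change would be Σ αᵢΔT Lᵢ = 10.9×10⁻⁶×126×750 + 10.6×10⁻⁶×126×170 = 1.257 mm.
The walls prevent any net length change, so an axial force P (same in every segment) develops. Compatibility: P · Σ Lᵢ/(AᵢEᵢ) = δ_free.
Σ Lᵢ/(AᵢEᵢ) = 750/(900×119×10³) + 170/(1550×34×10³) = 1.023×10⁻⁵ mm/N.
So P = 1.257 / 1.023×10⁻⁵ = 122.9 kN, tensile.
σ_{cast iron} = P / A = 122900 / 900 = 136.6 MPa.

σ ≈ 137 MPa (tensile)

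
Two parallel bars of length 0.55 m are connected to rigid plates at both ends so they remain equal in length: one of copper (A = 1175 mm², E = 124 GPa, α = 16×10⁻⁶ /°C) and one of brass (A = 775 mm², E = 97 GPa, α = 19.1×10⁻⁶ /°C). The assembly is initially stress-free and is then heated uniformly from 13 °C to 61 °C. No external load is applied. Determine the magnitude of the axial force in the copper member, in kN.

P ≈ 7.38 kN (tensile in the copper)

The brass has the larger α, so on heating it would change length more than the copper if both were free. The rigid plates force a common final length, so the brass is put into compression and the copper into tension, with equal and opposite forces P (no external load).
Compatibility of the two members (thermal + elastic change equal): (α₁ − α₂)ΔT = P·[1/(A₁E₁) + 1/(A₂E₂)].
|α₁ − α₂|·ΔT = 3.1×10⁻⁶ × 48 = 0.0001488.
1/(A₁E₁) + 1/(A₂E₂) = 1/(1175×124×10³) + 1/(775×97×10³) = 2.017×10⁻⁸ N⁻¹.
P = 0.0001488 / 2.017×10⁻⁸ = 7379 N = 7.379 kN.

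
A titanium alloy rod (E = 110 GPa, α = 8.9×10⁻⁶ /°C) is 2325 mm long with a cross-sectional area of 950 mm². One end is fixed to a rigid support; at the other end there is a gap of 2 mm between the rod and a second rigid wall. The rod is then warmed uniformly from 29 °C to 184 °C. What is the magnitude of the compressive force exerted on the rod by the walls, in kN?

P ≈ 54.3 kN

Unrestrained expansion: δ_free = αΔT L = 8.9×10⁻⁶ × 155 × 2325 = 3.207 mm.
The gap closes (δ_free > 2 mm) and the wall then resists a further 3.207 − 2 = 1.207 mm of expansion.
That suppressed elongation corresponds to σ = E·Δ/L = 110×10³ × 1.207/2325 = 57.12 MPa.
Force on the wall = σA = 57.12 × 950 mm² = 54.27 kN.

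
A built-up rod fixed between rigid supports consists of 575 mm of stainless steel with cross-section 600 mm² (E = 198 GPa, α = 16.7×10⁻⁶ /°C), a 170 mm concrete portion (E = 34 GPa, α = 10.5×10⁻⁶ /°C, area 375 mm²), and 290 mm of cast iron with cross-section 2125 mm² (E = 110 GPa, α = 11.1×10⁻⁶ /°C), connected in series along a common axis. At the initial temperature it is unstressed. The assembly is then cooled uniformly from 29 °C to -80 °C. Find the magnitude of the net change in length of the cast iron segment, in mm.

With the walls removed the bar would change length by δ_free = Σ αᵢΔT Lᵢ = 16.7×10⁻⁶×109×575 + 10.5×10⁻⁶×109×170 + 11.1×10⁻⁶×109×290 = 1.592 mm.
Since the ends are fixed, an axial force P builds up, equal in every segment, with P · Σ Lᵢ/(AᵢEᵢ) = δ_free.
Σ Lᵢ/(AᵢEᵢ) = 575/(600×198×10³) + 170/(375×34×10³) + 290/(2125×110×10³) = 1.941×10⁻⁵ mm/N.
Hence P = δ_free / Σ(L/AE) = 1.592/1.941×10⁻⁵ = 82.01 kN (tensile).
For the cast iron segment, free thermal change = 11.1×10⁻⁶×109×290 = 0.3509 mm and elastic change from P = 82010×290/(2125×110×10³) = 0.1017 mm; these oppose, so the net change is 0.249 mm (segment shortens).

|ΔL| ≈ 0.249 mm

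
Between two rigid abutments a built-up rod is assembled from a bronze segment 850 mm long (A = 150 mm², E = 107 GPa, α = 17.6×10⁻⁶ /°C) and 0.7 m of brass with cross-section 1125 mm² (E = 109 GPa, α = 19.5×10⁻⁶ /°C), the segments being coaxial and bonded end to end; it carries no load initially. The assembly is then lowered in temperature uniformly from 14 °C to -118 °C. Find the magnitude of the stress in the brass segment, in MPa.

Free thermal contraction of the whole bar: Σ αᵢΔT Lᵢ = 17.6×10⁻⁶×132×850 + 19.5×10⁻⁶×132×700 = 3.777 mm.
The walls prevent any net length change, so an axial force P (same in every segment) develops. Compatibility: P · Σ Lᵢ/(AᵢEᵢ) = δ_free.
The series flexibility is Σ Lᵢ/(AᵢEᵢ) = 850/(150×107×10³) + 700/(1125×109×10³) = 5.867×10⁻⁵ mm/N.
P = 3.777 / 5.867×10⁻⁵ = 64370 N = 64.37 kN, tensile.
σ_{brass} = P / A = 64370 / 1125 = 57.22 MPa.

σ ≈ 57.2 MPa (tensile)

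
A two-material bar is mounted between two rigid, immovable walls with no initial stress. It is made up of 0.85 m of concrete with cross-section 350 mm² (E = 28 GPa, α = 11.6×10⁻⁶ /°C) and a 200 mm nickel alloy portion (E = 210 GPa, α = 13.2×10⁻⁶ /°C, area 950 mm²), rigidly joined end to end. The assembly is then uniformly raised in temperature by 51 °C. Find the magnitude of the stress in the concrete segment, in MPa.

If the supports were absent, the total length change would be Σ αᵢΔT Lᵢ = 11.6×10⁻⁶×51×850 + 13.2×10⁻⁶×51×200 = 0.6375 mm.
The rigid supports impose zero overall length change; the single axial force P common to all segments must satisfy P Σ Lᵢ/(AᵢEᵢ) = δ_free.
Σ Lᵢ/(AᵢEᵢ) = 850/(350×28×10³) + 200/(950×210×10³) = 8.774×10⁻⁵ mm/N.
So P = 0.6375 / 8.774×10⁻⁵ = 7.266 kN, compressive.
σ_{concrete} = P / A = 7266 / 350 = 20.76 MPa.

σ ≈ 20.8 MPa (compressive)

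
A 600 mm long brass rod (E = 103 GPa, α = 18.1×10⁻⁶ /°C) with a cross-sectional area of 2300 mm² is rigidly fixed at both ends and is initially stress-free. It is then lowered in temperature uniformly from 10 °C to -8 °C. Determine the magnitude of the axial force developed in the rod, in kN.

P ≈ 77.2 kN (tensile)

Full restraint means ε = 0, so the stress is σ = EαΔT = 103×10³ × 18.1×10⁻⁶ × 18 = 33.56 MPa.
Axial force P = σA = 33.56 × 2300 = 77180 N = 77.18 kN, tensile.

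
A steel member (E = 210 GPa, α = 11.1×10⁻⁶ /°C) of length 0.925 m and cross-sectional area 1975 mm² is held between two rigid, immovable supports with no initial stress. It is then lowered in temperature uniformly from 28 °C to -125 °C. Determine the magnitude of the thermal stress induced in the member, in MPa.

Because both ends are immovable the net strain is zero, and the suppressed thermal strain is αΔT = 11.1×10⁻⁶ × 153 = 1698.3×10⁻⁶.
σ = EαΔT = 210×10³ × 11.1×10⁻⁶ × 153 = 356.6 MPa (tensile; the member is trying to contract).

σ ≈ 357 MPa (tensile)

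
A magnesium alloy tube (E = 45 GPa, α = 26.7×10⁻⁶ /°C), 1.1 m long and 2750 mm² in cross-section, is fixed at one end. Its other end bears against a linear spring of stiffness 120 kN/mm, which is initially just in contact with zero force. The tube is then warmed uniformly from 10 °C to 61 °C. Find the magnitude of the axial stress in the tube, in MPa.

The unrestrained thermal change is αΔT L = 26.7×10⁻⁶ × 51 × 1100 = 1.498 mm.
With a force P in the spring, the elastic change of the tube is PL/(AE) and that of the spring is P/k; compatibility requires their sum to equal δ_free.
So P = δ_free / [L/(AE) + 1/k] = 1.498 / [ 1100/(2750×45×10³) + 1/(120×10³) ].
P = 1.498 / 1.722×10⁻⁵ = 86970 N.
σ = P/A = 86970/2750 = 31.63 MPa.

σ ≈ 31.6 MPa (compressive)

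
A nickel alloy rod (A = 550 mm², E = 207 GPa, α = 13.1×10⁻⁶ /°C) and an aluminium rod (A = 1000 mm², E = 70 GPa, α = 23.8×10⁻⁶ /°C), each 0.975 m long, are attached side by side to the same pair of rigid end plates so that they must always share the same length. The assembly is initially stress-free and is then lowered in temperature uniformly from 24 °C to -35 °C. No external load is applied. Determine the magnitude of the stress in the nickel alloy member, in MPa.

Both members must finish at the same length. With the larger α, the aluminium tends to over-contract; the plates restrain it, putting the aluminium in tension and the nickel alloy in compression. With no external load the two internal forces are equal and opposite, magnitude P.
Equating the net (thermal + elastic) strains gives |α₁ − α₂|·ΔT = P·[1/(A₁E₁) + 1/(A₂E₂)].
|α₁ − α₂|·ΔT = 10.7×10⁻⁶ × 59 = 0.0006313.
1/(A₁E₁) + 1/(A₂E₂) = 1/(550×207×10³) + 1/(1000×70×10³) = 2.307×10⁻⁸ N⁻¹.
P = 0.0006313 / 2.307×10⁻⁸ = 27370 N = 27.37 kN.
σ_{nickel alloy} = P/A₁ = 27370/550 = 49.76 MPa, compressive.

σ ≈ 49.8 MPa (compressive)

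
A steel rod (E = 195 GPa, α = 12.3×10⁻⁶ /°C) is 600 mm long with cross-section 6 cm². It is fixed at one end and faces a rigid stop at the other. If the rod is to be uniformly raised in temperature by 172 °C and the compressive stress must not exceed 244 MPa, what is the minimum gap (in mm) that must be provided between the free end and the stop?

With no wall the rod would lengthen by αΔT L = 12.3×10⁻⁶ × 172 × 600 = 1.269 mm.
A stress of 244 MPa corresponds to the wall pushing the rod back by σL/E = 244×600/(195×10³) = 0.7508 mm.
So the gap has to take up the difference, g_min = δ_free − σL/E = 1.269 − 0.7508 = 0.5186 mm.

g ≈ 0.519 mm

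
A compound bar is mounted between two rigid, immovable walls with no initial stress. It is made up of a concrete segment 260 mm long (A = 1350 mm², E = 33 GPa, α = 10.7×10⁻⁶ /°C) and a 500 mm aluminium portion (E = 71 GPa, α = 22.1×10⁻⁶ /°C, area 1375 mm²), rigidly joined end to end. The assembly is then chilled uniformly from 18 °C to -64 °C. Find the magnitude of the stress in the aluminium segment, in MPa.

σ ≈ 75.3 MPa (tensile)

Free thermal contraction of the whole bar: Σ αᵢΔT Lᵢ = 10.7×10⁻⁶×82×260 + 22.1×10⁻⁶×82×500 = 1.134 mm.
The walls prevent any net length change, so an axial force P (same in every segment) develops. Compatibility: P · Σ Lᵢ/(AᵢEᵢ) = δ_free.
The series flexibility is Σ Lᵢ/(AᵢEᵢ) = 260/(1350×33×10³) + 500/(1375×71×10³) = 1.096×10⁻⁵ mm/N.
So P = 1.134 / 1.096×10⁻⁵ = 103.5 kN, tensile.
σ_{aluminium} = P / A = 103500 / 1375 = 75.28 MPa.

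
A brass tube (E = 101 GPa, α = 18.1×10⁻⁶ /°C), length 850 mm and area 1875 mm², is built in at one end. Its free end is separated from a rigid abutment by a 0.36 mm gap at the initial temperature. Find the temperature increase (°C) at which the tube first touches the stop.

The gap closes when αΔT L = 0.36 mm, since the tube is still unstressed at that instant.
So ΔT = g/(αL) = 0.36/(18.1×10⁻⁶ × 850) = 23.4 °C.

ΔT ≈ 23.4 °C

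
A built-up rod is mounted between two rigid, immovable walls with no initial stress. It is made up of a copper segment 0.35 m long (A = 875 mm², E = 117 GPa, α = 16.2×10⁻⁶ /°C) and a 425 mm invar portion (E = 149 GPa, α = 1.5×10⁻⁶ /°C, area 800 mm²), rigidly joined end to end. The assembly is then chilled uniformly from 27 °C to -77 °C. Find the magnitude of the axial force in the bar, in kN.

P ≈ 93.9 kN (tensile)

Free thermal contraction of the whole bar: Σ αᵢΔT Lᵢ = 16.2×10⁻⁶×104×350 + 1.5×10⁻⁶×104×425 = 0.656 mm.
The walls prevent any net length change, so an axial force P (same in every segment) develops. Compatibility: P · Σ Lᵢ/(AᵢEᵢ) = δ_free.
Σ Lᵢ/(AᵢEᵢ) = 350/(875×117×10³) + 425/(800×149×10³) = 6.984×10⁻⁶ mm/N.
Hence P = δ_free / Σ(L/AE) = 0.656/6.984×10⁻⁶ = 93.92 kN (tensile).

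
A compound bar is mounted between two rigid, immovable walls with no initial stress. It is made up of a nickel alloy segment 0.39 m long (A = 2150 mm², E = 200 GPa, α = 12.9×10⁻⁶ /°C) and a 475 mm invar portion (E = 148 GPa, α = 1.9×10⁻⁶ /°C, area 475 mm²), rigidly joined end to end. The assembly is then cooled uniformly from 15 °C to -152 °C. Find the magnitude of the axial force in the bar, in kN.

With the walls removed the bar would change length by δ_free = Σ αᵢΔT Lᵢ = 12.9×10⁻⁶×167×390 + 1.9×10⁻⁶×167×475 = 0.9909 mm.
Since the ends are fixed, an axial force P builds up, equal in every segment, with P · Σ Lᵢ/(AᵢEᵢ) = δ_free.
The series flexibility is Σ Lᵢ/(AᵢEᵢ) = 390/(2150×200×10³) + 475/(475×148×10³) = 7.664×10⁻⁶ mm/N.
So P = 0.9909 / 7.664×10⁻⁶ = 129.3 kN, tensile.

P ≈ 129 kN (tensile)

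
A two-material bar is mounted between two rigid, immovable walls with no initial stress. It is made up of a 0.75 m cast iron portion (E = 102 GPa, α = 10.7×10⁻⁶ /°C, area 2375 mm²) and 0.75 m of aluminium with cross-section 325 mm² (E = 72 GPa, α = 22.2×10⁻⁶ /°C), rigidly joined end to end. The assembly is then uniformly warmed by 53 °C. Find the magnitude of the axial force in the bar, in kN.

P ≈ 37.2 kN (compressive)

With the walls removed the bar would change length by δ_free = Σ αᵢΔT Lᵢ = 10.7×10⁻⁶×53×750 + 22.2×10⁻⁶×53×750 = 1.308 mm.
The walls prevent any net length change, so an axial force P (same in every segment) develops. Compatibility: P · Σ Lᵢ/(AᵢEᵢ) = δ_free.
The series flexibility is Σ Lᵢ/(AᵢEᵢ) = 750/(2375×102×10³) + 750/(325×72×10³) = 3.515×10⁻⁵ mm/N.
Hence P = δ_free / Σ(L/AE) = 1.308/3.515×10⁻⁵ = 37.21 kN (compressive).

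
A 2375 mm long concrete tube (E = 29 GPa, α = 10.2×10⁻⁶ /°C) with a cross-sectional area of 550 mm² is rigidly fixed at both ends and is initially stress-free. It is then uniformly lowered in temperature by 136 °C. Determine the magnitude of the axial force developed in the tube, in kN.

P ≈ 22.1 kN (tensile)

The ends cannot move, so σ = EαΔT = 29×10³ × 10.2×10⁻⁶ × 136 = 40.23 MPa.
Then P = σA = 40.23 × 550 mm² = 22.13 kN, tensile.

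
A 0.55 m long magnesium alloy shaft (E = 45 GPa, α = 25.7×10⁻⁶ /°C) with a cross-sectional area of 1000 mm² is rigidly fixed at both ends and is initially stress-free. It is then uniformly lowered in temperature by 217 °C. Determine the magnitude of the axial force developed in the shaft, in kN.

Full restraint means ε = 0, so the stress is σ = EαΔT = 45×10³ × 25.7×10⁻⁶ × 217 = 251 MPa.
Then P = σA = 251 × 1000 mm² = 251 kN, tensile.

P ≈ 251 kN (tensile)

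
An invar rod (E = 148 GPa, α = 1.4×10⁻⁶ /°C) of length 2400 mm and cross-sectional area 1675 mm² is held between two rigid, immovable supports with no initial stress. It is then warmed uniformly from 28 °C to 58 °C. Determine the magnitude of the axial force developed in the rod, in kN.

P ≈ 10.4 kN (compressive)

With zero net strain, σ = E·αΔT = 148 GPa × 1.4×10⁻⁶ × 30 = 6.216 MPa.
Axial force P = σA = 6.216 × 1675 = 10410 N = 10.41 kN, compressive.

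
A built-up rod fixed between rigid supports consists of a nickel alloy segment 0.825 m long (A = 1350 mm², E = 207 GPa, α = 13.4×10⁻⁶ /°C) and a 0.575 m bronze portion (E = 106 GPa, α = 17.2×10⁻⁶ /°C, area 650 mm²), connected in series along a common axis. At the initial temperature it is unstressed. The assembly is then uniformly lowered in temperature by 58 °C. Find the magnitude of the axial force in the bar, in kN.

P ≈ 108 kN (tensile)

Free thermal contraction of the whole bar: Σ αᵢΔT Lᵢ = 13.4×10⁻⁶×58×825 + 17.2×10⁻⁶×58×575 = 1.215 mm.
Since the ends are fixed, an axial force P builds up, equal in every segment, with P · Σ Lᵢ/(AᵢEᵢ) = δ_free.
Σ Lᵢ/(AᵢEᵢ) = 825/(1350×207×10³) + 575/(650×106×10³) = 1.13×10⁻⁵ mm/N.
Hence P = δ_free / Σ(L/AE) = 1.215/1.13×10⁻⁵ = 107.5 kN (tensile).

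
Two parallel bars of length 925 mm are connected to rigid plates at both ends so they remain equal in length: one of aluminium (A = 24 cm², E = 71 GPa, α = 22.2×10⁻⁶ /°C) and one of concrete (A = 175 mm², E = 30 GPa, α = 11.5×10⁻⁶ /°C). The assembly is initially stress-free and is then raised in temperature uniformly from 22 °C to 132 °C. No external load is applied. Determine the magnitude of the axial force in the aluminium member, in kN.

P ≈ 5.99 kN (compressive in the aluminium)

Both members must finish at the same length. With the larger α, the aluminium tends to over-expand; the plates restrain it, putting the aluminium in compression and the concrete in tension. With no external load the two internal forces are equal and opposite, magnitude P.
Compatibility of the two members (thermal + elastic change equal): (α₁ − α₂)ΔT = P·[1/(A₁E₁) + 1/(A₂E₂)].
|α₁ − α₂|·ΔT = 10.7×10⁻⁶ × 110 = 0.001177.
1/(A₁E₁) + 1/(A₂E₂) = 1/(2400×71×10³) + 1/(175×30×10³) = 1.963×10⁻⁷ N⁻¹.
P = 0.001177 / 1.963×10⁻⁷ = 5995 N = 5.995 kN.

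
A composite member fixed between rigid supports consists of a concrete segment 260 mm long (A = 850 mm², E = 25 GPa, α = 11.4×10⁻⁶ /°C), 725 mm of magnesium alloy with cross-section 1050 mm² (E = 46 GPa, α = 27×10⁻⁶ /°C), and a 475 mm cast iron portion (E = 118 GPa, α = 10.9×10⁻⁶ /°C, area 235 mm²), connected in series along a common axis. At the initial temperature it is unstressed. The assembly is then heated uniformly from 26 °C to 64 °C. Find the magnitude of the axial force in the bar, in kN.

P ≈ 23.7 kN (compressive)

Free thermal expansion of the whole bar: Σ αᵢΔT Lᵢ = 11.4×10⁻⁶×38×260 + 27×10⁻⁶×38×725 + 10.9×10⁻⁶×38×475 = 1.053 mm.
Since the ends are fixed, an axial force P builds up, equal in every segment, with P · Σ Lᵢ/(AᵢEᵢ) = δ_free.
Σ Lᵢ/(AᵢEᵢ) = 260/(850×25×10³) + 725/(1050×46×10³) + 475/(235×118×10³) = 4.438×10⁻⁵ mm/N.
So P = 1.053 / 4.438×10⁻⁵ = 23.73 kN, compressive.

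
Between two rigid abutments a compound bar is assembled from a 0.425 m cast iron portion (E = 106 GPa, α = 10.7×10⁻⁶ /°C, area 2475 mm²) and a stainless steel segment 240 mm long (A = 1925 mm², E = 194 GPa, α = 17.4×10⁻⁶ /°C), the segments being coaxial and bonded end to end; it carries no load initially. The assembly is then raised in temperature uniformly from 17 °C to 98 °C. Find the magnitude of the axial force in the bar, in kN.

P ≈ 312 kN (compressive)

If the supports were absent, the total length change would be Σ αᵢΔT Lᵢ = 10.7×10⁻⁶×81×425 + 17.4×10⁻⁶×81×240 = 0.7066 mm.
Since the ends are fixed, an axial force P builds up, equal in every segment, with P · Σ Lᵢ/(AᵢEᵢ) = δ_free.
The series flexibility is Σ Lᵢ/(AᵢEᵢ) = 425/(2475×106×10³) + 240/(1925×194×10³) = 2.263×10⁻⁶ mm/N.
Hence P = δ_free / Σ(L/AE) = 0.7066/2.263×10⁻⁶ = 312.3 kN (compressive).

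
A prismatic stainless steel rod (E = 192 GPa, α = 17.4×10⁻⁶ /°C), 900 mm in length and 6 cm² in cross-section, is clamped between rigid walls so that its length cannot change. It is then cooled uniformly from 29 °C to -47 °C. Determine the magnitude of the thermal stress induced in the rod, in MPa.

Because both ends are immovable the net strain is zero, and the suppressed thermal strain is αΔT = 17.4×10⁻⁶ × 76 = 1322.4×10⁻⁶.
Hence σ = E·αΔT = 192×10³ × 1322.4×10⁻⁶ = 253.9 MPa, tensile.

σ ≈ 254 MPa (tensile)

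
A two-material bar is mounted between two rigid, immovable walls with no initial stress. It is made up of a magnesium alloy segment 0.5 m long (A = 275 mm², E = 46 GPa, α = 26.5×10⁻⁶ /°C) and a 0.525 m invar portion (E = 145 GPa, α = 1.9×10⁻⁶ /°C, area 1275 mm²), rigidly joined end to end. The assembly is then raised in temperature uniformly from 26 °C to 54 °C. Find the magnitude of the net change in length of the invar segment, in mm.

With the walls removed the bar would change length by δ_free = Σ αᵢΔT Lᵢ = 26.5×10⁻⁶×28×500 + 1.9×10⁻⁶×28×525 = 0.3989 mm.
The walls prevent any net length change, so an axial force P (same in every segment) develops. Compatibility: P · Σ Lᵢ/(AᵢEᵢ) = δ_free.
The series flexibility is Σ Lᵢ/(AᵢEᵢ) = 500/(275×46×10³) + 525/(1275×145×10³) = 4.237×10⁻⁵ mm/N.
So P = 0.3989 / 4.237×10⁻⁵ = 9.416 kN, compressive.
For the invar segment, free thermal change = 1.9×10⁻⁶×28×525 = 0.02793 mm and elastic change from P = 9416×525/(1275×145×10³) = 0.02674 mm; these oppose, so the net change is 0.00119 mm (segment lengthens).

|ΔL| ≈ 0.00119 mm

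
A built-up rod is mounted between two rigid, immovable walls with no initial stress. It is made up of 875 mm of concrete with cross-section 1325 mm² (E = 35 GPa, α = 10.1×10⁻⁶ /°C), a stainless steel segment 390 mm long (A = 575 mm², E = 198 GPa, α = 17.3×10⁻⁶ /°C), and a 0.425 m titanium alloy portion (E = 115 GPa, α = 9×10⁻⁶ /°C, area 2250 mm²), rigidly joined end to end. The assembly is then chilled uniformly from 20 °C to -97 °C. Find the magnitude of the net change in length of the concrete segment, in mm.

If the supports were absent, the total length change would be Σ αᵢΔT Lᵢ = 10.1×10⁻⁶×117×875 + 17.3×10⁻⁶×117×390 + 9×10⁻⁶×117×425 = 2.271 mm.
The rigid supports impose zero overall length change; the single axial force P common to all segments must satisfy P Σ Lᵢ/(AᵢEᵢ) = δ_free.
Σ Lᵢ/(AᵢEᵢ) = 875/(1325×35×10³) + 390/(575×198×10³) + 425/(2250×115×10³) = 2.394×10⁻⁵ mm/N.
P = 2.271 / 2.394×10⁻⁵ = 94870 N = 94.87 kN, tensile.
For the concrete segment, free thermal change = 10.1×10⁻⁶×117×875 = 1.034 mm and elastic change from P = 94870×875/(1325×35×10³) = 1.79 mm; these oppose, so the net change is 0.756 mm (segment lengthens).

|ΔL| ≈ 0.756 mm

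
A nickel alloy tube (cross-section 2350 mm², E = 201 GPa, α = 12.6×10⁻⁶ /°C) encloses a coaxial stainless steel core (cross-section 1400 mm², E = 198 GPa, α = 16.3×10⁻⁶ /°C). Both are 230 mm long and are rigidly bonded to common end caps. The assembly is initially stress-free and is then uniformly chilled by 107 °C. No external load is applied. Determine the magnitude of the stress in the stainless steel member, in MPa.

The stainless steel has the larger α, so on cooling it would change length more than the nickel alloy if both were free. The rigid plates force a common final length, so the stainless steel is put into tension and the nickel alloy into compression, with equal and opposite forces P (no external load).
Compatibility of the two members (thermal + elastic change equal): (α₁ − α₂)ΔT = P·[1/(A₁E₁) + 1/(A₂E₂)].
|α₁ − α₂|·ΔT = 3.7×10⁻⁶ × 107 = 0.0003959.
1/(A₁E₁) + 1/(A₂E₂) = 1/(2350×201×10³) + 1/(1400×198×10³) = 5.725×10⁻⁹ N⁻¹.
So P = 0.0003959 / 5.725×10⁻⁹ = 69.16 kN.
σ_{stainless steel} = P/A₂ = 69160/1400 = 49.4 MPa, tensile.

σ ≈ 49.4 MPa (tensile)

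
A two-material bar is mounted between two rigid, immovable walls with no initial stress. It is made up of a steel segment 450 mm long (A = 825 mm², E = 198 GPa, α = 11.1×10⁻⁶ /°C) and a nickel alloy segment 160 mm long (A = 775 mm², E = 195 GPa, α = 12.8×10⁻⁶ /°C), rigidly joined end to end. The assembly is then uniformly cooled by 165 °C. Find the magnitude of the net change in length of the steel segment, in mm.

|ΔL| ≈ 0.0153 mm

With the walls removed the bar would change length by δ_free = Σ αᵢΔT Lᵢ = 11.1×10⁻⁶×165×450 + 12.8×10⁻⁶×165×160 = 1.162 mm.
The rigid supports impose zero overall length change; the single axial force P common to all segments must satisfy P Σ Lᵢ/(AᵢEᵢ) = δ_free.
The series flexibility is Σ Lᵢ/(AᵢEᵢ) = 450/(825×198×10³) + 160/(775×195×10³) = 3.814×10⁻⁶ mm/N.
P = 1.162 / 3.814×10⁻⁶ = 304700 N = 304.7 kN, tensile.
For the steel segment, free thermal change = 11.1×10⁻⁶×165×450 = 0.8242 mm and elastic change from P = 304700×450/(825×198×10³) = 0.8395 mm; these oppose, so the net change is 0.0153 mm (segment lengthens).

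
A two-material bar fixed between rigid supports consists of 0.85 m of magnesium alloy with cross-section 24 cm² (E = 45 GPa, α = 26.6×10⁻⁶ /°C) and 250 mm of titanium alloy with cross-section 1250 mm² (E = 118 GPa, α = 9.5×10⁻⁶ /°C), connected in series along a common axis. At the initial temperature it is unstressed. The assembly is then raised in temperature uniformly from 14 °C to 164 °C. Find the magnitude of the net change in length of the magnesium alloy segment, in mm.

|ΔL| ≈ 0.308 mm

If the supports were absent, the total length change would be Σ αᵢΔT Lᵢ = 26.6×10⁻⁶×150×850 + 9.5×10⁻⁶×150×250 = 3.748 mm.
Since the ends are fixed, an axial force P builds up, equal in every segment, with P · Σ Lᵢ/(AᵢEᵢ) = δ_free.
The series flexibility is Σ Lᵢ/(AᵢEᵢ) = 850/(2400×45×10³) + 250/(1250×118×10³) = 9.565×10⁻⁶ mm/N.
P = 3.748 / 9.565×10⁻⁶ = 391800 N = 391.8 kN, compressive.
For the magnesium alloy segment, free thermal change = 26.6×10⁻⁶×150×850 = 3.391 mm and elastic change from P = 391800×850/(2400×45×10³) = 3.084 mm; these oppose, so the net change is 0.308 mm (segment lengthens).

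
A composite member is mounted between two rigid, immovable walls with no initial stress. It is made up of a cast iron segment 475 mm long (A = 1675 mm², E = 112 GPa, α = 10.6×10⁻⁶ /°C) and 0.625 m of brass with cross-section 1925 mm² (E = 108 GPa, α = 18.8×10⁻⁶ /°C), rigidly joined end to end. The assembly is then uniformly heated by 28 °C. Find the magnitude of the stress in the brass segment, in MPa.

If the supports were absent, the total length change would be Σ αᵢΔT Lᵢ = 10.6×10⁻⁶×28×475 + 18.8×10⁻⁶×28×625 = 0.47 mm.
Since the ends are fixed, an axial force P builds up, equal in every segment, with P · Σ Lᵢ/(AᵢEᵢ) = δ_free.
Σ Lᵢ/(AᵢEᵢ) = 475/(1675×112×10³) + 625/(1925×108×10³) = 5.538×10⁻⁶ mm/N.
So P = 0.47 / 5.538×10⁻⁶ = 84.86 kN, compressive.
σ_{brass} = P / A = 84860 / 1925 = 44.08 MPa.

σ ≈ 44.1 MPa (compressive)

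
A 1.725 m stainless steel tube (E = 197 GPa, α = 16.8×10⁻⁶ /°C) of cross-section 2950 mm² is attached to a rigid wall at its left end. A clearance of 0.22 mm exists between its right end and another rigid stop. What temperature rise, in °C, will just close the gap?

Contact occurs when the free expansion equals the gap: αΔT L = 0.22 mm.
ΔT = 0.22 / (16.8×10⁻⁶ × 1725) = 7.591 °C.

ΔT ≈ 7.59 °C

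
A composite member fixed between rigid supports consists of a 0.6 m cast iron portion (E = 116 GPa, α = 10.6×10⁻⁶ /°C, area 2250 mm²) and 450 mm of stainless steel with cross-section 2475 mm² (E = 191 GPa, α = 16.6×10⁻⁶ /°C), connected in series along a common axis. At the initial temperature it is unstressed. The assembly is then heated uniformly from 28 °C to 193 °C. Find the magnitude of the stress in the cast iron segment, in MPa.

If the supports were absent, the total length change would be Σ αᵢΔT Lᵢ = 10.6×10⁻⁶×165×600 + 16.6×10⁻⁶×165×450 = 2.282 mm.
Since the ends are fixed, an axial force P builds up, equal in every segment, with P · Σ Lᵢ/(AᵢEᵢ) = δ_free.
Σ Lᵢ/(AᵢEᵢ) = 600/(2250×116×10³) + 450/(2475×191×10³) = 3.251×10⁻⁶ mm/N.
Hence P = δ_free / Σ(L/AE) = 2.282/3.251×10⁻⁶ = 702 kN (compressive).
σ_{cast iron} = P / A = 702000 / 2250 = 312 MPa.

σ ≈ 312 MPa (compressive)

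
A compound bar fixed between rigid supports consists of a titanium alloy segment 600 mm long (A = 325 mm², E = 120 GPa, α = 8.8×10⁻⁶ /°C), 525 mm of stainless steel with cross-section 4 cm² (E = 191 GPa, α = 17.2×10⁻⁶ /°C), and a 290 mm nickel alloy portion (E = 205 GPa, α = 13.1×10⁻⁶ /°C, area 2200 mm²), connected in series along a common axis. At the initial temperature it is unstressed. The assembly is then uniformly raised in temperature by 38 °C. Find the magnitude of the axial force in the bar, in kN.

If the supports were absent, the total length change would be Σ αᵢΔT Lᵢ = 8.8×10⁻⁶×38×600 + 17.2×10⁻⁶×38×525 + 13.1×10⁻⁶×38×290 = 0.6881 mm.
The rigid supports impose zero overall length change; the single axial force P common to all segments must satisfy P Σ Lᵢ/(AᵢEᵢ) = δ_free.
Σ Lᵢ/(AᵢEᵢ) = 600/(325×120×10³) + 525/(400×191×10³) + 290/(2200×205×10³) = 2.29×10⁻⁵ mm/N.
Hence P = δ_free / Σ(L/AE) = 0.6881/2.29×10⁻⁵ = 30.05 kN (compressive).

P ≈ 30.1 kN (compressive)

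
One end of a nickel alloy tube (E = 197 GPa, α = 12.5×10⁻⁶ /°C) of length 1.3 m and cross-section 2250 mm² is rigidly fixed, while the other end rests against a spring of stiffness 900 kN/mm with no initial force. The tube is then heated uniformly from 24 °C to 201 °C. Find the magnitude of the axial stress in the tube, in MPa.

σ ≈ 316 MPa (compressive)

If the spring were absent the tube would lengthen by αΔT L = 12.5×10⁻⁶ × 177 × 1300 = 2.876 mm.
With a force P in the spring, the elastic change of the tube is PL/(AE) and that of the spring is P/k; compatibility requires their sum to equal δ_free.
P [ L/(AE) + 1/k ] = δ_free → P [ 1300/(2250×197×10³) + 1/(900×10³) ] = 2.876.
P = 2.876 / 4.044×10⁻⁶ = 711200 N.
σ = P/A = 711200/2250 = 316.1 MPa.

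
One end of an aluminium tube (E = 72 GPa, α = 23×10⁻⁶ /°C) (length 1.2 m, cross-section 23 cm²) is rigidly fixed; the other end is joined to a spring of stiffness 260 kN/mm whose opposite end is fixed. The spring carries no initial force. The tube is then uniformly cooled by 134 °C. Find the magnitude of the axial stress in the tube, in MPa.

If the spring were absent the tube would shorten by αΔT L = 23×10⁻⁶ × 134 × 1200 = 3.698 mm.
With a force P in the spring, the elastic change of the tube is PL/(AE) and that of the spring is P/k; compatibility requires their sum to equal δ_free.
So P = δ_free / [L/(AE) + 1/k] = 3.698 / [ 1200/(2300×72×10³) + 1/(260×10³) ].
P = 3.698 / 1.109×10⁻⁵ = 333400 N.
σ = P/A = 333400/2300 = 145 MPa.

σ ≈ 145 MPa (tensile)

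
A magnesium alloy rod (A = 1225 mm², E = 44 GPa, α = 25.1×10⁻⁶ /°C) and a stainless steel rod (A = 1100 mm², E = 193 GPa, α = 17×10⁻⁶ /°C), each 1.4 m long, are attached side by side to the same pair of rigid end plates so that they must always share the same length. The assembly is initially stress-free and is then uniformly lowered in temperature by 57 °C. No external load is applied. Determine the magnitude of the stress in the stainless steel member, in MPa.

Both members must finish at the same length. With the larger α, the magnesium alloy tends to over-contract; the plates restrain it, putting the magnesium alloy in tension and the stainless steel in compression. With no external load the two internal forces are equal and opposite, magnitude P.
Compatibility of the two members (thermal + elastic change equal): (α₁ − α₂)ΔT = P·[1/(A₁E₁) + 1/(A₂E₂)].
|α₁ − α₂|·ΔT = 8.1×10⁻⁶ × 57 = 0.0004617.
1/(A₁E₁) + 1/(A₂E₂) = 1/(1225×44×10³) + 1/(1100×193×10³) = 2.326×10⁻⁸ N⁻¹.
So P = 0.0004617 / 2.326×10⁻⁸ = 19.85 kN.
σ_{stainless steel} = P/A₂ = 19850/1100 = 18.04 MPa, compressive.

σ ≈ 18 MPa (compressive)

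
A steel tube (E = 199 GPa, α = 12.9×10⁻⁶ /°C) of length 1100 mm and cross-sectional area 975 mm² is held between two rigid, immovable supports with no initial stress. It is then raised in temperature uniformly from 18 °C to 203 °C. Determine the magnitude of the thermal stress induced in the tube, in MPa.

Because both ends are immovable the net strain is zero, and the suppressed thermal strain is αΔT = 12.9×10⁻⁶ × 185 = 2386.5×10⁻⁶.
Hence σ = E·αΔT = 199×10³ × 2386.5×10⁻⁶ = 474.9 MPa, compressive.

σ ≈ 475 MPa (compressive)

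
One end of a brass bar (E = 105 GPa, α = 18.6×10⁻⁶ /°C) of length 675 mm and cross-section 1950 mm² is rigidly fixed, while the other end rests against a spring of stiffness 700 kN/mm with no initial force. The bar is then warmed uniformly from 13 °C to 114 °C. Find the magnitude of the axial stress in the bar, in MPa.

The unrestrained thermal change is αΔT L = 18.6×10⁻⁶ × 101 × 675 = 1.268 mm.
Let P be the compressive force at the spring. The bar shortens elastically by PL/(AE) and the spring compresses by P/k; together these equal δ_free.
P [ L/(AE) + 1/k ] = δ_free → P [ 675/(1950×105×10³) + 1/(700×10³) ] = 1.268.
P = 1.268 / 4.725×10⁻⁶ = 268400 N.
σ = P/A = 268400/1950 = 137.6 MPa.

σ ≈ 138 MPa (compressive)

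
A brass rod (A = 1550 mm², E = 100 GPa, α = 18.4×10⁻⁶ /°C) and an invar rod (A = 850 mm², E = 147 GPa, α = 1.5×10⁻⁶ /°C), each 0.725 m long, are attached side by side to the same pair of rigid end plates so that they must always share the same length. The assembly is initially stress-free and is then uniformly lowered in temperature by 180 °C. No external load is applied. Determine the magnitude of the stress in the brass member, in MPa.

Equilibrium of a rigid end plate with no external load gives equal and opposite internal forces ±P in the two members. Since α_{brass} > α_{invar}, cooling drives the brass into tension and the invar into compression.
Setting the final lengths equal and cancelling L: (α₁ − α₂)ΔT = P/(A₁E₁) + P/(A₂E₂).
|α₁ − α₂|·ΔT = 16.9×10⁻⁶ × 180 = 0.003042.
1/(A₁E₁) + 1/(A₂E₂) = 1/(1550×100×10³) + 1/(850×147×10³) = 1.445×10⁻⁸ N⁻¹.
So P = 0.003042 / 1.445×10⁻⁸ = 210.4 kN.
σ_{brass} = P/A₁ = 210400/1550 = 135.8 MPa, tensile.

σ ≈ 136 MPa (tensile)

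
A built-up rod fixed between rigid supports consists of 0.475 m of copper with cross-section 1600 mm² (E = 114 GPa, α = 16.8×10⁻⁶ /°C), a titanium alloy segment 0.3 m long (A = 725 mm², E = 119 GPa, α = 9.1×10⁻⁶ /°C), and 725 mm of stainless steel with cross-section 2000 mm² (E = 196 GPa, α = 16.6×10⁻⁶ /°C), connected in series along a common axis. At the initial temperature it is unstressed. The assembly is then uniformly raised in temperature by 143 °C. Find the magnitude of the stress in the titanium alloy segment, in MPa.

If the supports were absent, the total length change would be Σ αᵢΔT Lᵢ = 16.8×10⁻⁶×143×475 + 9.1×10⁻⁶×143×300 + 16.6×10⁻⁶×143×725 = 3.253 mm.
Since the ends are fixed, an axial force P builds up, equal in every segment, with P · Σ Lᵢ/(AᵢEᵢ) = δ_free.
Σ Lᵢ/(AᵢEᵢ) = 475/(1600×114×10³) + 300/(725×119×10³) + 725/(2000×196×10³) = 7.931×10⁻⁶ mm/N.
Hence P = δ_free / Σ(L/AE) = 3.253/7.931×10⁻⁶ = 410.1 kN (compressive).
σ_{titanium alloy} = P / A = 410100 / 725 = 565.7 MPa.

σ ≈ 566 MPa (compressive)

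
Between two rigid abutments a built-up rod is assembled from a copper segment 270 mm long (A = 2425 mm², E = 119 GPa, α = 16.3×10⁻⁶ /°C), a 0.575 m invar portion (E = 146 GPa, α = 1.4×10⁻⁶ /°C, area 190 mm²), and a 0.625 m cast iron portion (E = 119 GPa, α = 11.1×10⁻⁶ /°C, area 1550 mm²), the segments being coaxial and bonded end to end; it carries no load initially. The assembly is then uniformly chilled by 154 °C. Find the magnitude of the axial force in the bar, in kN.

P ≈ 74.6 kN (tensile)

If the supports were absent, the total length change would be Σ αᵢΔT Lᵢ = 16.3×10⁻⁶×154×270 + 1.4×10⁻⁶×154×575 + 11.1×10⁻⁶×154×625 = 1.87 mm.
The walls prevent any net length change, so an axial force P (same in every segment) develops. Compatibility: P · Σ Lᵢ/(AᵢEᵢ) = δ_free.
Σ Lᵢ/(AᵢEᵢ) = 270/(2425×119×10³) + 575/(190×146×10³) + 625/(1550×119×10³) = 2.505×10⁻⁵ mm/N.
P = 1.87 / 2.505×10⁻⁵ = 74650 N = 74.65 kN, tensile.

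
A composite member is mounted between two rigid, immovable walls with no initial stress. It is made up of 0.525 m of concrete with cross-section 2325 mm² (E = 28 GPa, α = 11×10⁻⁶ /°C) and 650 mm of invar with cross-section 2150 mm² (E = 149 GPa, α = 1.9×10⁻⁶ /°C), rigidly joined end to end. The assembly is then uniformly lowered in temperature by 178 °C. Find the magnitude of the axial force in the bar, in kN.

Free thermal contraction of the whole bar: Σ αᵢΔT Lᵢ = 11×10⁻⁶×178×525 + 1.9×10⁻⁶×178×650 = 1.248 mm.
The walls prevent any net length change, so an axial force P (same in every segment) develops. Compatibility: P · Σ Lᵢ/(AᵢEᵢ) = δ_free.
The series flexibility is Σ Lᵢ/(AᵢEᵢ) = 525/(2325×28×10³) + 650/(2150×149×10³) = 1.009×10⁻⁵ mm/N.
P = 1.248 / 1.009×10⁻⁵ = 123600 N = 123.6 kN, tensile.

P ≈ 124 kN (tensile)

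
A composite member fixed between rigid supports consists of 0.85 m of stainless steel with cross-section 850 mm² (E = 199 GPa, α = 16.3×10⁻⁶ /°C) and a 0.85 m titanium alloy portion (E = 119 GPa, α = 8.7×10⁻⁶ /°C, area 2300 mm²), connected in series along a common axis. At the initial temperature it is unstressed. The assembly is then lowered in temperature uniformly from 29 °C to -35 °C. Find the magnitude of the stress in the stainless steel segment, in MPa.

Free thermal contraction of the whole bar: Σ αᵢΔT Lᵢ = 16.3×10⁻⁶×64×850 + 8.7×10⁻⁶×64×850 = 1.36 mm.
Since the ends are fixed, an axial force P builds up, equal in every segment, with P · Σ Lᵢ/(AᵢEᵢ) = δ_free.
The series flexibility is Σ Lᵢ/(AᵢEᵢ) = 850/(850×199×10³) + 850/(2300×119×10³) = 8.131×10⁻⁶ mm/N.
P = 1.36 / 8.131×10⁻⁶ = 167300 N = 167.3 kN, tensile.
σ_{stainless steel} = P / A = 167300 / 850 = 196.8 MPa.

σ ≈ 197 MPa (tensile)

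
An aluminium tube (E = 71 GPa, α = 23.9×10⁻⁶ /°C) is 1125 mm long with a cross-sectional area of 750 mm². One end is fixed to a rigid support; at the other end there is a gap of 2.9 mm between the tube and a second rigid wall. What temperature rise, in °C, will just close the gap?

ΔT ≈ 108 °C

Contact occurs when the free expansion equals the gap: αΔT L = 2.9 mm.
ΔT = 2.9 / (23.9×10⁻⁶ × 1125) = 107.9 °C.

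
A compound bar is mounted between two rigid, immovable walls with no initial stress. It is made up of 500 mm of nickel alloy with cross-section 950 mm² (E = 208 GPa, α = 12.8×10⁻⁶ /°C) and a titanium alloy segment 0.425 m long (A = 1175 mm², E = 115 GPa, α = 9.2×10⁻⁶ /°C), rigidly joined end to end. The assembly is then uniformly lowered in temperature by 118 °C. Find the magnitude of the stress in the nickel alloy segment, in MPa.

With the walls removed the bar would change length by δ_free = Σ αᵢΔT Lᵢ = 12.8×10⁻⁶×118×500 + 9.2×10⁻⁶×118×425 = 1.217 mm.
The rigid supports impose zero overall length change; the single axial force P common to all segments must satisfy P Σ Lᵢ/(AᵢEᵢ) = δ_free.
Σ Lᵢ/(AᵢEᵢ) = 500/(950×208×10³) + 425/(1175×115×10³) = 5.676×10⁻⁶ mm/N.
So P = 1.217 / 5.676×10⁻⁶ = 214.4 kN, tensile.
σ_{nickel alloy} = P / A = 214400 / 950 = 225.6 MPa.

σ ≈ 226 MPa (tensile)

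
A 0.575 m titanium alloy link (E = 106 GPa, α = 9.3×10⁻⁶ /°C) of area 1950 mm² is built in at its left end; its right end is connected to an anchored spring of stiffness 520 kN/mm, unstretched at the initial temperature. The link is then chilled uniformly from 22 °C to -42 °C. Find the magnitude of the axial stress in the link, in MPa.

The unrestrained thermal change is αΔT L = 9.3×10⁻⁶ × 64 × 575 = 0.3422 mm.
Let P be the tensile force in the spring. The link extends elastically by PL/(AE) and the spring stretches by P/k; together these equal δ_free.
So P = δ_free / [L/(AE) + 1/k] = 0.3422 / [ 575/(1950×106×10³) + 1/(520×10³) ].
P = 0.3422 / 4.705×10⁻⁶ = 72740 N.
σ = P/A = 72740/1950 = 37.3 MPa.

σ ≈ 37.3 MPa (tensile)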